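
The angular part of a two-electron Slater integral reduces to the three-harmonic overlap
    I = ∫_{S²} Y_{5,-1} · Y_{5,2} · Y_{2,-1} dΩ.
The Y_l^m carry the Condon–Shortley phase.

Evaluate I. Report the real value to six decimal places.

0.104819

Checks pass: Σm=0; 12 even; l₃=2∈[0,10].
(2·5+1)(2·5+1)(2·2+1) = 605
Δ: 8! 2! 2! / 13! → 1/38610
sum: t=3:−1/2880 t=4:+1/576 t=5:−1/2880 = 1/960
3j²(5 5 2; 0 0 0) = Δ·Π!·Σ² = 10/429  (sign +1)
sum: t=5:−1/1440 t=6:+1/2880 = -1/2880
3j²(5 5 2; -1 2 -1) = Δ·Π!·Σ² = 7/715  (sign +1)
combine: 4πI² = 605·10/429·7/715 = 70/507
take √, sign +1: I = 0.10481902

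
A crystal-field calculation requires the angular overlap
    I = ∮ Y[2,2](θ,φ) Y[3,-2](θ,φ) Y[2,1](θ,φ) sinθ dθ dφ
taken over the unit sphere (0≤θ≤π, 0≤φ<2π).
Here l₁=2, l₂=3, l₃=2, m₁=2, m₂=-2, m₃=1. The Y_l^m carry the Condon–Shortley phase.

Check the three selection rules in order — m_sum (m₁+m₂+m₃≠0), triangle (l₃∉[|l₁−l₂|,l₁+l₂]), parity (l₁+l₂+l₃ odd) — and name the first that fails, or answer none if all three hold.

m_sum

Σmᵢ = 1  ✗
l₃∈[|l₁−l₂|,l₁+l₂]=[1,5], have l₃=2
Σlᵢ = 7 ⇒ odd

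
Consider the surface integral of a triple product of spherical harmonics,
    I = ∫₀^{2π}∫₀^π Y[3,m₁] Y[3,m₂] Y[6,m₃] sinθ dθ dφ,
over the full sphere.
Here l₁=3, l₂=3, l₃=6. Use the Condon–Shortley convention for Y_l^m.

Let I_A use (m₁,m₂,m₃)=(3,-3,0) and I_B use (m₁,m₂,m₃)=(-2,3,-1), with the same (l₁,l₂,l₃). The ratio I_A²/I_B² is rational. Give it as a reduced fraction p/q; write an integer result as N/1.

Shared (l₁,l₂,l₃)=(3,3,6): N and (l;000)² cancel in I_A²/I_B².
A: Δ = 0!·6!·6!/13! = 1/12012; Racah Σ t=0..0: t=0:+1/518400 = 1/518400; ⇒ 3j(3 3 6; 3 -3 0)² = 1/12012, sgn +1
B: Δ = 0!·6!·6!/13! = 1/12012; Racah Σ t=0..0: t=0:+1/86400 = 1/86400; ⇒ 3j(3 3 6; -2 3 -1)² = 1/1716, sgn -1
I_A²/I_B² = (1/12012)/(1/1716) = 1/7

1/7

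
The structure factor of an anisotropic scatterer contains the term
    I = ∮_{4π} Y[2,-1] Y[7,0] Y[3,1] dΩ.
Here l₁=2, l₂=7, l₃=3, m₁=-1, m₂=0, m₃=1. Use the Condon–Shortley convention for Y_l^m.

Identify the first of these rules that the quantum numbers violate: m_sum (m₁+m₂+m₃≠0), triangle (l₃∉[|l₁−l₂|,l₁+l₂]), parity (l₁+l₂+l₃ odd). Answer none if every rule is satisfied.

triangle

azimuthal sum: -1 + 0 + 1 = 0  ✓
5 ≤ 3 ≤ 9 (triangle on l)  ✗
L = 2 + 7 + 3 = 12 (even)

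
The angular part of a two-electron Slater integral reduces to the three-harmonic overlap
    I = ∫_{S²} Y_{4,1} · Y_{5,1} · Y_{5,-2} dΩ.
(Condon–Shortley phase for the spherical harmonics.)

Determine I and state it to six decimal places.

0.128377

Checks pass: Σm=0; 14 even; l₃=5∈[1,9].
(2·4+1)(2·5+1)(2·5+1) = 1089
Δ: 4! 4! 6! / 15! → 1/3153150
sum: t=0:+1/69120 t=1:−1/1728 t=2:+1/576 t=3:−1/1728 t=4:+1/69120 = 7/11520
3j²(4 5 5; 0 0 0) = Δ·Π!·Σ² = 2/143  (sign -1)
sum: t=0:+1/103680 t=1:−1/2880 t=2:+1/1152 t=3:−1/5184 = 7/20736
3j²(4 5 5; 1 1 -2) = Δ·Π!·Σ² = 35/2574  (sign -1)
combine: 4πI² = 1089·2/143·35/2574 = 35/169
take √, sign +1: I = 0.12837656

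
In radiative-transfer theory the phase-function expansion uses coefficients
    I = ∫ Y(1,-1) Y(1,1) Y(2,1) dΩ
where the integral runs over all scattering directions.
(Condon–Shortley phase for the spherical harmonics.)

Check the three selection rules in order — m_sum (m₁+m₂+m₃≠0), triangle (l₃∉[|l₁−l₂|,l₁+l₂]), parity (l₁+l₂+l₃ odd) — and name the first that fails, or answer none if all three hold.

m_sum

azimuthal sum: -1 + 1 + 1 = 1  ✗
0 ≤ 2 ≤ 2 (triangle on l)
L = 1 + 1 + 2 = 4 (even)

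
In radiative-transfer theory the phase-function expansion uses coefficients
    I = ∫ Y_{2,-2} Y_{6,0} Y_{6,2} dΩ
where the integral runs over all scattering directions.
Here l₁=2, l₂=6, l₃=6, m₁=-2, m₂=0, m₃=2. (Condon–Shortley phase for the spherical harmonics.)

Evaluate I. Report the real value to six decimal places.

m-sum 0 ✓  L=14 even ✓  4≤6≤8 ✓
Π(2lᵢ+1) = 5×13×13 = 845
triangle coeff Δ(2,6,6) = 1/90090
Σ_t [0,2]: t=0:+1/69120 t=1:−1/14400 t=2:+1/69120 = -7/172800
(3j)²=14/715 [(2 6 6; 0 0 0)], sign=-1
Σ_t [2,2]: t=2:+1/69120 = 1/69120
(3j)²=4/143 [(2 6 6; -2 0 2)], sign=+1
⇒ 4πI² = 56/121
I = (-1)√(56/121/(4π)) = -0.19190947

-0.191909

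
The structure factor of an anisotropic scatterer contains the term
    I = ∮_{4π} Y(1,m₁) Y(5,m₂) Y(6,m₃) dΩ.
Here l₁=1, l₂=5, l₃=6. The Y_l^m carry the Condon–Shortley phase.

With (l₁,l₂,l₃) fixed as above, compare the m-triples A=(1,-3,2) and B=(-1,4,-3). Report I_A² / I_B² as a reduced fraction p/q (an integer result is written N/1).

l's match ⇒ only the (l;m) 3-j factors differ between A and B.
A: triangle coeff Δ(1,5,6) = 1/858; Σ_t [0,0]: t=0:+1/161280 = 1/161280; (3j)²=1/143 [(1 5 6; 1 -3 2)], sign=+1
B: triangle coeff Δ(1,5,6) = 1/858; Σ_t [0,0]: t=0:+1/725760 = 1/725760; (3j)²=1/286 [(1 5 6; -1 4 -3)], sign=-1
I_A²/I_B² = (1/143)/(1/286) = 2/1

2/1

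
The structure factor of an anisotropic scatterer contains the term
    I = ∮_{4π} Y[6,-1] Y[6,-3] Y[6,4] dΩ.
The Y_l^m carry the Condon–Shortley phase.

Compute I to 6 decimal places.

m-sum 0 ✓  L=18 even ✓  0≤6≤12 ✓
Π(2lᵢ+1) = 13×13×13 = 2197
triangle coeff Δ(6,6,6) = 1/325909584
Σ_t [0,6]: t=0:+1/373248000 t=1:−1/1728000 t=2:+1/110592 t=3:−1/46656 t=4:+1/110592 t=5:−1/1728000 t=6:+1/373248000 = -7/1555200
(3j)²=400/46189 [(6 6 6; 0 0 0)], sign=-1
Σ_t [1,3]: t=1:−1/4147200 t=2:+1/691200 t=3:−1/1244160 = 1/2488320
(3j)²=875/184756 [(6 6 6; -1 -3 4)], sign=+1
⇒ 4πI² = 1137500/12623809
I = (-1)√(1137500/12623809/(4π)) = -0.08467897

-0.084679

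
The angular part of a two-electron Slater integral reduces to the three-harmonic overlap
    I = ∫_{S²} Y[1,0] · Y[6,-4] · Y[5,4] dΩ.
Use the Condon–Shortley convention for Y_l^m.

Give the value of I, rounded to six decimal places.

Checks pass: Σm=0; 12 even; l₃=5∈[5,7].
(2·1+1)(2·6+1)(2·5+1) = 429
Δ: 2! 0! 10! / 13! → 1/858
sum: t=1:−1/14400 = -1/14400
3j²(1 6 5; 0 0 0) = Δ·Π!·Σ² = 6/143  (sign +1)
sum: t=1:−1/362880 = -1/362880
3j²(1 6 5; 0 -4 4) = Δ·Π!·Σ² = 10/429  (sign +1)
combine: 4πI² = 429·6/143·10/429 = 60/143
take √, sign +1: I = 0.18272698

0.182727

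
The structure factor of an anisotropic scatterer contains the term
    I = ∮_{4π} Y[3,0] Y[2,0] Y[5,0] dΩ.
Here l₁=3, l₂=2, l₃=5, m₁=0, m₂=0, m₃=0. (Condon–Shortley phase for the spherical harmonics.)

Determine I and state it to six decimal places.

0.239615

Rules hold: Σm=0, L=10 even, 1≤5≤5.
N = 7·5·11 = 385
Δ = 0!·6!·4!/11! = 1/2310
Racah Σ t=0..0: t=0:+1/144 = 1/144
⇒ 3j(3 2 5; 0 0 0)² = 10/231, sgn -1
(m-triple is (0,0,0) — same symbol as above.)
4πI² = N·(3j₀)²·(3jₘ)² = 500/693
I = +1·√(0.721501/4π) = 0.23961470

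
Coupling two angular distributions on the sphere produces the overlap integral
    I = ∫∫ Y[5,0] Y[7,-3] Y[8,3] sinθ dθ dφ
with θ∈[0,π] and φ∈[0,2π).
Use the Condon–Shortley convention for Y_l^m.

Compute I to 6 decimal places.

Checks pass: Σm=0; 20 even; l₃=8∈[2,12].
(2·5+1)(2·7+1)(2·8+1) = 2805
Δ: 4! 6! 10! / 21! → 1/814773960
sum: t=0:+1/87091200 t=1:−1/4976640 t=2:+1/2073600 t=3:−1/4976640 t=4:+1/87091200 = 1/9676800
3j²(5 7 8; 0 0 0) = Δ·Π!·Σ² = 360/46189  (sign +1)
sum: t=0:+1/49766400 t=1:−1/8709120 t=2:+1/11612160 t=3:−1/104509440 t=4:+1/10450944000 = -1/55296000
3j²(5 7 8; 0 -3 3) = Δ·Π!·Σ² = 81/33592  (sign +1)
combine: 4πI² = 2805·360/46189·81/33592 = 54675/1037153
take √, sign +1: I = 0.06476913

0.064769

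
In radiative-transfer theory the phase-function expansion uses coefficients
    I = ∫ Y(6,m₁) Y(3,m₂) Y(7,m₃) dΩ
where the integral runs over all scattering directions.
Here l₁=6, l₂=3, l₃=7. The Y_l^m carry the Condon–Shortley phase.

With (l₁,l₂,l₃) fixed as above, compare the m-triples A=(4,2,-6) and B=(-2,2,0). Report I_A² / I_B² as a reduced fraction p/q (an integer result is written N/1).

1144/875

Same 6,3,7: normalisation and zero-m 3j drop out of the ratio.
A: Δ: 2! 10! 4! / 17! → 1/2042040; sum: t=1:−1/8709120 t=2:+1/43545600 = -1/10886400; 3j²(6 3 7; 4 2 -6) = Δ·Π!·Σ² = 8/357  (sign +1)
B: Δ: 2! 10! 4! / 17! → 1/2042040; sum: t=1:−1/725760 t=2:+1/207360 = 1/290304; 3j²(6 3 7; -2 2 0) = Δ·Π!·Σ² = 125/7293  (sign -1)
I_A²/I_B² = (8/357)/(125/7293) = 1144/875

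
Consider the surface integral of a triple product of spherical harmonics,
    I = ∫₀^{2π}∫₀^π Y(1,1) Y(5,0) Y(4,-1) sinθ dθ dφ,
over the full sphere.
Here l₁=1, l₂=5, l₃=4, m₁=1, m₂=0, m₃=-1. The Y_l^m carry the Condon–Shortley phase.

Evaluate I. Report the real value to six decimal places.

0.155288

Rules hold: Σm=0, L=10 even, 4≤4≤6.
N = 3·11·9 = 297
Δ = 2!·0!·8!/11! = 1/495
Racah Σ t=1..1: t=1:−1/576 = -1/576
⇒ 3j(1 5 4; 0 0 0)² = 5/99, sgn -1
Racah Σ t=0..0: t=0:+1/1440 = 1/1440
⇒ 3j(1 5 4; 1 0 -1)² = 2/99, sgn -1
4πI² = N·(3j₀)²·(3jₘ)² = 10/33
I = +1·√(0.30303/4π) = 0.15528807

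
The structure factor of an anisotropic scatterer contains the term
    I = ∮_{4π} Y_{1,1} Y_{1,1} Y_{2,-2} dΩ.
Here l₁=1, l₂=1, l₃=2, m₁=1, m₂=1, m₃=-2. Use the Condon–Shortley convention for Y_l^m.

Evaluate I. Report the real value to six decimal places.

Checks pass: Σm=0; 4 even; l₃=2∈[0,2].
(2·1+1)(2·1+1)(2·2+1) = 45
Δ: 0! 2! 2! / 5! → 1/30
sum: t=0:+1/1 = 1/1
3j²(1 1 2; 0 0 0) = Δ·Π!·Σ² = 2/15  (sign +1)
sum: t=0:+1/4 = 1/4
3j²(1 1 2; 1 1 -2) = Δ·Π!·Σ² = 1/5  (sign +1)
combine: 4πI² = 45·2/15·1/5 = 6/5
take √, sign +1: I = 0.30901936

0.309019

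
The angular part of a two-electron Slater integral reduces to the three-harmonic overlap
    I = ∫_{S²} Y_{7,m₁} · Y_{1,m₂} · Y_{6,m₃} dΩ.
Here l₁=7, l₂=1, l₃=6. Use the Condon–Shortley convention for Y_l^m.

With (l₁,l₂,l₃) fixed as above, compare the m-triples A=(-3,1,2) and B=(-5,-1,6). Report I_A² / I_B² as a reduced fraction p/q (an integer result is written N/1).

l's match ⇒ only the (l;m) 3-j factors differ between A and B.
A: triangle coeff Δ(7,1,6) = 1/1365; Σ_t [2,2]: t=2:+1/1935360 = 1/1935360; (3j)²=3/91 [(7 1 6; -3 1 2)], sign=+1
B: triangle coeff Δ(7,1,6) = 1/1365; Σ_t [0,0]: t=0:+1/958003200 = 1/958003200; (3j)²=1/1365 [(7 1 6; -5 -1 6)], sign=+1
I_A²/I_B² = (3/91)/(1/1365) = 45/1

45/1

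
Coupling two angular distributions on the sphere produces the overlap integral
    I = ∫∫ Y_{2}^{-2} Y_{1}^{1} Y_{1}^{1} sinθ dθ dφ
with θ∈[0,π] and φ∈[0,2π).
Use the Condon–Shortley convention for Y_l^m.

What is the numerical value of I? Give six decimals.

Rules hold: Σm=0, L=4 even, 1≤1≤3.
N = 5·3·3 = 45
Δ = 2!·2!·0!/5! = 1/30
Racah Σ t=1..1: t=1:−1/1 = -1/1
⇒ 3j(2 1 1; 0 0 0)² = 2/15, sgn +1
Racah Σ t=2..2: t=2:+1/4 = 1/4
⇒ 3j(2 1 1; -2 1 1)² = 1/5, sgn +1
4πI² = N·(3j₀)²·(3jₘ)² = 6/5
I = +1·√(1.2/4π) = 0.30901936

0.309019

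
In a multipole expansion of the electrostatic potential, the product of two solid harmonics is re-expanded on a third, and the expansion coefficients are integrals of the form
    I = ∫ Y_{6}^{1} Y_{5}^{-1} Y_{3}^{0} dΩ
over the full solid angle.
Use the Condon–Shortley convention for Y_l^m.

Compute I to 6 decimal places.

Checks pass: Σm=0; 14 even; l₃=3∈[1,11].
(2·6+1)(2·5+1)(2·3+1) = 1001
Δ: 8! 4! 2! / 15! → 1/675675
sum: t=3:−1/8640 t=4:+1/2304 t=5:−1/8640 = 7/34560
3j²(6 5 3; 0 0 0) = Δ·Π!·Σ² = 7/429  (sign -1)
sum: t=2:+1/17280 t=3:−1/2880 t=4:+1/6912 = -1/6912
3j²(6 5 3; 1 -1 0) = Δ·Π!·Σ² = 5/429  (sign +1)
combine: 4πI² = 1001·7/429·5/429 = 245/1287
take √, sign -1: I = -0.12308038

-0.123080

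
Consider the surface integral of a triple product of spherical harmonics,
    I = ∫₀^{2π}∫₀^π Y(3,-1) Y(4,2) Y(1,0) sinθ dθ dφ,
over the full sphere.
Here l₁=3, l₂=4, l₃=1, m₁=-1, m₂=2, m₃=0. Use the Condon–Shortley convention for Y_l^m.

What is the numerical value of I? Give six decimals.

0.000000

-1 + 2 + 0 = 1 ≠ 0: azimuthal integral kills it; I = 0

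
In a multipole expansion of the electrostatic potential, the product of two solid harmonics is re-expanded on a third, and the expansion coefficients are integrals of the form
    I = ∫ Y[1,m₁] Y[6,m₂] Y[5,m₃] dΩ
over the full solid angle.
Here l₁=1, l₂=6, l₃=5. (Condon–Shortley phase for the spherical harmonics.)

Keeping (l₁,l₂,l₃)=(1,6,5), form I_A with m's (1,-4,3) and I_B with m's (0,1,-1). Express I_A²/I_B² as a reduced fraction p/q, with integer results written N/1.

9/7

Shared (l₁,l₂,l₃)=(1,6,5): N and (l;000)² cancel in I_A²/I_B².
A: Δ = 2!·0!·10!/13! = 1/858; Racah Σ t=0..0: t=0:+1/161280 = 1/161280; ⇒ 3j(1 6 5; 1 -4 3)² = 15/286, sgn +1
B: Δ = 2!·0!·10!/13! = 1/858; Racah Σ t=1..1: t=1:−1/17280 = -1/17280; ⇒ 3j(1 6 5; 0 1 -1)² = 35/858, sgn -1
I_A²/I_B² = (15/286)/(35/858) = 9/7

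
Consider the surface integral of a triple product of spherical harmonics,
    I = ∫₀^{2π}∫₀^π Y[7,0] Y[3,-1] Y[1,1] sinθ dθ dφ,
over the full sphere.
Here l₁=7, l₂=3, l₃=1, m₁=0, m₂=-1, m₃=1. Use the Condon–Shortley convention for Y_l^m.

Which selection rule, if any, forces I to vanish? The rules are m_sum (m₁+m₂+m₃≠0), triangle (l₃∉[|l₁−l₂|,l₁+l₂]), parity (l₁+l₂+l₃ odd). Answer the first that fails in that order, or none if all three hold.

triangle

azimuthal sum: 0 − 1 + 1 = 0  ✓
4 ≤ 1 ≤ 10 (triangle on l)  ✗
L = 7 + 3 + 1 = 11 (odd)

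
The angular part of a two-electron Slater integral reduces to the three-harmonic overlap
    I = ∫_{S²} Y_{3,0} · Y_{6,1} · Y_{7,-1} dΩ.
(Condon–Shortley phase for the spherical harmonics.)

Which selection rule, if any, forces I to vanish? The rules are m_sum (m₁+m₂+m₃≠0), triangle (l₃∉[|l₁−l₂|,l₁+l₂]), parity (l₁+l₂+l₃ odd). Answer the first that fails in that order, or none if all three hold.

none

azimuthal sum: 0 + 1 − 1 = 0  ✓
3 ≤ 7 ≤ 9 (triangle on l)  ✓
L = 3 + 6 + 7 = 16 (even)  ✓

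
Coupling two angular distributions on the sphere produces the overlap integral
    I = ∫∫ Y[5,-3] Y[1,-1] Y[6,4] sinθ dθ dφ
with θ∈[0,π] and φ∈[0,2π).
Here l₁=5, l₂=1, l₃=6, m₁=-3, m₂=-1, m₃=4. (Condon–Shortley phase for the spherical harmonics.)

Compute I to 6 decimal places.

0.274090

Rules hold: Σm=0, L=12 even, 4≤6≤6.
N = 11·3·13 = 429
Δ = 0!·10!·2!/13! = 1/858
Racah Σ t=0..0: t=0:+1/14400 = 1/14400
⇒ 3j(5 1 6; 0 0 0)² = 6/143, sgn +1
Racah Σ t=0..0: t=0:+1/161280 = 1/161280
⇒ 3j(5 1 6; -3 -1 4)² = 15/286, sgn +1
4πI² = N·(3j₀)²·(3jₘ)² = 135/143
I = +1·√(0.944056/4π) = 0.27409047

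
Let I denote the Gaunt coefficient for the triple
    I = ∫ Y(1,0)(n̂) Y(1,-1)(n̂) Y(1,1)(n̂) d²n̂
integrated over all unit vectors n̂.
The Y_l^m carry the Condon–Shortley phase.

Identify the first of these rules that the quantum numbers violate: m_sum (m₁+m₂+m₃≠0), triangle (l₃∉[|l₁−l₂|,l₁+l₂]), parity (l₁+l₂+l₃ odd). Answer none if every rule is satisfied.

parity

azimuthal sum: 0 − 1 + 1 = 0  ✓
0 ≤ 1 ≤ 2 (triangle on l)  ✓
L = 1 + 1 + 1 = 3 (odd)  ✗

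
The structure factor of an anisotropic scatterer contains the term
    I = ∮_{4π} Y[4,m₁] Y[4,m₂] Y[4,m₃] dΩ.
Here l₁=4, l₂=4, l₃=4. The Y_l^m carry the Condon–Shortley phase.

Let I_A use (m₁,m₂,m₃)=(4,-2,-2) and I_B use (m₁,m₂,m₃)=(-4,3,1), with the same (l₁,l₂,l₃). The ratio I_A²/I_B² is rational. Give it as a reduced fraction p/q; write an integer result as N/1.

9/7

Same 4,4,4: normalisation and zero-m 3j drop out of the ratio.
A: Δ: 4! 4! 4! / 13! → 1/450450; sum: t=0:+1/2304 = 1/2304; 3j²(4 4 4; 4 -2 -2) = Δ·Π!·Σ² = 5/143  (sign +1)
B: Δ: 4! 4! 4! / 13! → 1/450450; sum: t=4:+1/3456 = 1/3456; 3j²(4 4 4; -4 3 1) = Δ·Π!·Σ² = 35/1287  (sign -1)
I_A²/I_B² = (5/143)/(35/1287) = 9/7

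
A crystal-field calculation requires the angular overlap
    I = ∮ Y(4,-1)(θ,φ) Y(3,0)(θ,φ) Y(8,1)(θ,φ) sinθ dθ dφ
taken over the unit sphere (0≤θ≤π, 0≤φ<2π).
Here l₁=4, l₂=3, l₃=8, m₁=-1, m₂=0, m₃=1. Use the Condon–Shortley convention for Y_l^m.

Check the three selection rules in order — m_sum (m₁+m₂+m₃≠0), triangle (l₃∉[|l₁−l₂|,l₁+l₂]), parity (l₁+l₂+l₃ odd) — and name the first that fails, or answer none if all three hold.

triangle

azimuthal sum: -1 + 0 + 1 = 0  ✓
1 ≤ 8 ≤ 7 (triangle on l)  ✗
L = 4 + 3 + 8 = 15 (odd)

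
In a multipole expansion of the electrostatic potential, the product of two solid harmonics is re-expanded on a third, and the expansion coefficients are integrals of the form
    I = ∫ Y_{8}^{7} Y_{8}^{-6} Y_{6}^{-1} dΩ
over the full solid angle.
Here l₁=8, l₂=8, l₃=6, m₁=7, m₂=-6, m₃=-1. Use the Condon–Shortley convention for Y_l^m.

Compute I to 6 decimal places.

Rules hold: Σm=0, L=22 even, 0≤6≤16.
N = 17·17·13 = 3757
Δ = 10!·6!·6!/23! = 1/13742520792
Racah Σ t=2..8: t=2:+1/41803776000 t=3:−1/435456000 t=4:+1/39813120 t=5:−1/18662400 t=6:+1/39813120 t=7:−1/435456000 t=8:+1/41803776000 = -11/1393459200
⇒ 3j(8 8 6; 0 0 0)² = 600/96577, sgn -1
Racah Σ t=0..1: t=0:+1/20901888000 t=1:−1/31352832000 = 1/62705664000
⇒ 3j(8 8 6; 7 -6 -1)² = 455/178296, sgn -1
4πI² = N·(3j₀)²·(3jₘ)² = 11375/190969
I = +1·√(0.0595646/4π) = 0.06884768

0.068848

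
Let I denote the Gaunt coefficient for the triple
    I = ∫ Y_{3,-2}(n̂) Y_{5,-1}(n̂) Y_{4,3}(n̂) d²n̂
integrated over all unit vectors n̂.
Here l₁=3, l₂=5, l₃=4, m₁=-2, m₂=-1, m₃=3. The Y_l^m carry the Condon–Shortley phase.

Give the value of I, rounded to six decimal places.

Rules hold: Σm=0, L=12 even, 2≤4≤8.
N = 7·11·9 = 693
Δ = 4!·2!·6!/13! = 1/180180
Racah Σ t=1..3: t=1:−1/576 t=2:+1/144 t=3:−1/576 = 1/288
⇒ 3j(3 5 4; 0 0 0)² = 20/1001, sgn +1
Racah Σ t=3..4: t=3:−1/1440 t=4:+1/17280 = -11/17280
⇒ 3j(3 5 4; -2 -1 3)² = 11/468, sgn +1
4πI² = N·(3j₀)²·(3jₘ)² = 55/169
I = +1·√(0.325444/4π) = 0.16092854

0.160929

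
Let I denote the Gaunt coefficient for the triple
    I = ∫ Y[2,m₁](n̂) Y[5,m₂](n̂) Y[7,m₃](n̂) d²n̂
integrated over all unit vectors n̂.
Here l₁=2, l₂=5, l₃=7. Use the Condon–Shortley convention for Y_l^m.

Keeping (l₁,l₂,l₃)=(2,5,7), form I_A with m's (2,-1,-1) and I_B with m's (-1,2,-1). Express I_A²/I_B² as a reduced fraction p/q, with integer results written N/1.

7/16

Same 2,5,7: normalisation and zero-m 3j drop out of the ratio.
A: Δ: 0! 4! 10! / 15! → 1/15015; sum: t=0:+1/414720 = 1/414720; 3j²(2 5 7; 2 -1 -1) = Δ·Π!·Σ² = 2/429  (sign +1)
B: Δ: 0! 4! 10! / 15! → 1/15015; sum: t=0:+1/181440 = 1/181440; 3j²(2 5 7; -1 2 -1) = Δ·Π!·Σ² = 32/3003  (sign +1)
I_A²/I_B² = (2/429)/(32/3003) = 7/16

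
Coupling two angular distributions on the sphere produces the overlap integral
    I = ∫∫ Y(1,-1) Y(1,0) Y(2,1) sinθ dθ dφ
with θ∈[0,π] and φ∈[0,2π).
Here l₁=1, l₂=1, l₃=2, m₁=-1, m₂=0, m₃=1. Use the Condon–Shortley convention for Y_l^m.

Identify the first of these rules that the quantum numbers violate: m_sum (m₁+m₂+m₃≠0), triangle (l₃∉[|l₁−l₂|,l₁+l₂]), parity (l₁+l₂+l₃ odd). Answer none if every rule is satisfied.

m₁+m₂+m₃ = -1 + 0 + 1 = 0  ✓
triangle: |1−1|=0 ≤ l₃=2 ≤ 1+1=2  ✓
parity: l₁+l₂+l₃ = 4 is even  ✓

none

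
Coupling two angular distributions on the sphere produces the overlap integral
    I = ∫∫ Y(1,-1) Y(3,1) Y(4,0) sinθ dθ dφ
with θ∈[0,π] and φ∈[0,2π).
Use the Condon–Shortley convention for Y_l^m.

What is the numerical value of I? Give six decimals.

m-sum 0 ✓  L=8 even ✓  2≤4≤4 ✓
Π(2lᵢ+1) = 3×7×9 = 189
triangle coeff Δ(1,3,4) = 1/252
Σ_t [0,0]: t=0:+1/36 = 1/36
(3j)²=4/63 [(1 3 4; 0 0 0)], sign=+1
Σ_t [0,0]: t=0:+1/96 = 1/96
(3j)²=1/42 [(1 3 4; -1 1 0)], sign=+1
⇒ 4πI² = 2/7
I = (+1)√(2/7/(4π)) = 0.15078601

0.150786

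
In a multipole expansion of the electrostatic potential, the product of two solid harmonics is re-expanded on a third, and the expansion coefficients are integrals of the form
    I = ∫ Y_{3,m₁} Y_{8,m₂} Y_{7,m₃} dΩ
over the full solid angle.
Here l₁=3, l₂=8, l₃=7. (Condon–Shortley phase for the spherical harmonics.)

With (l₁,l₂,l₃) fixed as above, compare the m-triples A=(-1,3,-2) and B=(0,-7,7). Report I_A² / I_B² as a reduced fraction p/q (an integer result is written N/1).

88/169

Same 3,8,7: normalisation and zero-m 3j drop out of the ratio.
A: Δ: 4! 2! 12! / 19! → 1/5290740; sum: t=2:+1/17418240 t=3:−1/5806080 t=4:+1/29030400 = -1/12441600; 3j²(3 8 7; -1 3 -2) = Δ·Π!·Σ² = 154/12597  (sign +1)
B: Δ: 4! 2! 12! / 19! → 1/5290740; sum: t=1:−1/5748019200 = -1/5748019200; 3j²(3 8 7; 0 -7 7) = Δ·Π!·Σ² = 91/3876  (sign -1)
I_A²/I_B² = (154/12597)/(91/3876) = 88/169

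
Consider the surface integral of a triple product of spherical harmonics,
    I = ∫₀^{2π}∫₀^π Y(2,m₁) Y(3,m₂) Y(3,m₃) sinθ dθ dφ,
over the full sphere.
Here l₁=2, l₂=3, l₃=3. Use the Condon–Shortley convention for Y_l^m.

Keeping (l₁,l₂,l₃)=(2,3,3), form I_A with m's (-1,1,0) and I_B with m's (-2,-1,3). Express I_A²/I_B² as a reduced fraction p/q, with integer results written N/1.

l's match ⇒ only the (l;m) 3-j factors differ between A and B.
A: triangle coeff Δ(2,3,3) = 1/3780; Σ_t [1,2]: t=1:−1/12 t=2:+1/8 = 1/24; (3j)²=1/210 [(2 3 3; -1 1 0)], sign=-1
B: triangle coeff Δ(2,3,3) = 1/3780; Σ_t [2,2]: t=2:+1/96 = 1/96; (3j)²=1/42 [(2 3 3; -2 -1 3)], sign=+1
I_A²/I_B² = (1/210)/(1/42) = 1/5

1/5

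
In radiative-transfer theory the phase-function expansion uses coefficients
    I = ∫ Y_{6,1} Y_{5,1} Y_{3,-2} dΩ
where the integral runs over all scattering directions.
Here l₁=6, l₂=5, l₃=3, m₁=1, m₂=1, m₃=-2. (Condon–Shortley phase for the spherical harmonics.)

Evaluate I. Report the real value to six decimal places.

m-sum 0 ✓  L=14 even ✓  1≤3≤11 ✓
Π(2lᵢ+1) = 13×11×7 = 1001
triangle coeff Δ(6,5,3) = 1/675675
Σ_t [3,5]: t=3:−1/8640 t=4:+1/2304 t=5:−1/8640 = 7/34560
(3j)²=7/429 [(6 5 3; 0 0 0)], sign=-1
Σ_t [4,5]: t=4:+1/6912 t=5:−1/17280 = 1/11520
(3j)²=2/143 [(6 5 3; 1 1 -2)], sign=-1
⇒ 4πI² = 98/429
I = (+1)√(98/429/(4π)) = 0.13482780

0.134828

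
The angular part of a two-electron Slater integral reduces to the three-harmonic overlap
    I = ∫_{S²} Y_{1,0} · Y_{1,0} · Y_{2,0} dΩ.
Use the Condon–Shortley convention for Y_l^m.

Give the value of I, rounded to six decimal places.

0.252313

Rules hold: Σm=0, L=4 even, 0≤2≤2.
N = 3·3·5 = 45
Δ = 0!·2!·2!/5! = 1/30
Racah Σ t=0..0: t=0:+1/1 = 1/1
⇒ 3j(1 1 2; 0 0 0)² = 2/15, sgn +1
(m-triple is (0,0,0) — same symbol as above.)
4πI² = N·(3j₀)²·(3jₘ)² = 4/5
I = +1·√(0.8/4π) = 0.25231325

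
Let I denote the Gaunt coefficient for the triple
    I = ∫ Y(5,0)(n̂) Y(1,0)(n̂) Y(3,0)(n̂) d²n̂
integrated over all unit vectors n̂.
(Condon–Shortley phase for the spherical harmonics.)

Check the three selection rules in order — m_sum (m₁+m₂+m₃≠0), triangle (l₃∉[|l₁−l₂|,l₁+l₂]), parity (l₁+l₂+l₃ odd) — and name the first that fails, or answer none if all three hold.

Σmᵢ = 0  ✓
l₃∈[|l₁−l₂|,l₁+l₂]=[4,6], have l₃=3  ✗
Σlᵢ = 9 ⇒ odd

triangle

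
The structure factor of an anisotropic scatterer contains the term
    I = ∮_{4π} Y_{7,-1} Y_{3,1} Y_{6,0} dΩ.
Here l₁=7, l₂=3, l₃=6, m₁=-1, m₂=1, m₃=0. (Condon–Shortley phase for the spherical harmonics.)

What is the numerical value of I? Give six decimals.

-0.072239

Checks pass: Σm=0; 16 even; l₃=6∈[4,10].
(2·7+1)(2·3+1)(2·6+1) = 1365
Δ: 4! 10! 2! / 17! → 1/2042040
sum: t=1:−1/207360 t=2:+1/57600 t=3:−1/207360 = 1/129600
3j²(7 3 6; 0 0 0) = Δ·Π!·Σ² = 168/12155  (sign +1)
sum: t=2:+1/138240 t=3:−1/86400 t=4:+1/829440 = -13/4147200
3j²(7 3 6; -1 1 0) = Δ·Π!·Σ² = 13/3740  (sign -1)
combine: 4πI² = 1365·168/12155·13/3740 = 11466/174845
take √, sign -1: I = -0.07223945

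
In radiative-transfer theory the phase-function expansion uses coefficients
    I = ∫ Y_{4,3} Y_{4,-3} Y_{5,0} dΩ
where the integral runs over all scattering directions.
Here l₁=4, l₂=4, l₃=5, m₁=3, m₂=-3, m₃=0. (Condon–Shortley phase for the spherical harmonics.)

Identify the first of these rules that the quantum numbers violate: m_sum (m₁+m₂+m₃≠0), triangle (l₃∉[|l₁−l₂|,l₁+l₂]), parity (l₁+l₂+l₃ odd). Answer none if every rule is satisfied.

parity

azimuthal sum: 3 − 3 + 0 = 0  ✓
0 ≤ 5 ≤ 8 (triangle on l)  ✓
L = 4 + 4 + 5 = 13 (odd)  ✗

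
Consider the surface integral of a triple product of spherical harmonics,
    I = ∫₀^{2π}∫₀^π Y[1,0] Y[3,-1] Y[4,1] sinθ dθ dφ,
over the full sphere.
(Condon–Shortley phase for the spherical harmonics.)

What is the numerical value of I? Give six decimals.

-0.238414

Rules hold: Σm=0, L=8 even, 2≤4≤4.
N = 3·7·9 = 189
Δ = 0!·2!·6!/9! = 1/252
Racah Σ t=0..0: t=0:+1/36 = 1/36
⇒ 3j(1 3 4; 0 0 0)² = 4/63, sgn +1
Racah Σ t=0..0: t=0:+1/48 = 1/48
⇒ 3j(1 3 4; 0 -1 1)² = 5/84, sgn -1
4πI² = N·(3j₀)²·(3jₘ)² = 5/7
I = -1·√(0.714286/4π) = -0.23841361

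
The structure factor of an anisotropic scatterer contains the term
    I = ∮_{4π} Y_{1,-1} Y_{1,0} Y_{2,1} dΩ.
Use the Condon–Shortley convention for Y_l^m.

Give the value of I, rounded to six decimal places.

m-sum 0 ✓  L=4 even ✓  0≤2≤2 ✓
Π(2lᵢ+1) = 3×3×5 = 45
triangle coeff Δ(1,1,2) = 1/30
Σ_t [0,0]: t=0:+1/1 = 1/1
(3j)²=2/15 [(1 1 2; 0 0 0)], sign=+1
Σ_t [0,0]: t=0:+1/2 = 1/2
(3j)²=1/10 [(1 1 2; -1 0 1)], sign=-1
⇒ 4πI² = 3/5
I = (-1)√(3/5/(4π)) = -0.21850969

-0.218510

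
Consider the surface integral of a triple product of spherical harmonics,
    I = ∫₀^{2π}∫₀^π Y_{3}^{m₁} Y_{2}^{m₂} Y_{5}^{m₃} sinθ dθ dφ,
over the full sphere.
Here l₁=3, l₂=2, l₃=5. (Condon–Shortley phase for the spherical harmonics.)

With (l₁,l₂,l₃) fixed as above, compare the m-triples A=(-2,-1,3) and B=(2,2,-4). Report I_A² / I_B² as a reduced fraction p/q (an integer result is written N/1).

l's match ⇒ only the (l;m) 3-j factors differ between A and B.
A: triangle coeff Δ(3,2,5) = 1/2310; Σ_t [0,0]: t=0:+1/720 = 1/720; (3j)²=8/165 [(3 2 5; -2 -1 3)], sign=+1
B: triangle coeff Δ(3,2,5) = 1/2310; Σ_t [0,0]: t=0:+1/2880 = 1/2880; (3j)²=3/55 [(3 2 5; 2 2 -4)], sign=-1
I_A²/I_B² = (8/165)/(3/55) = 8/9

8/9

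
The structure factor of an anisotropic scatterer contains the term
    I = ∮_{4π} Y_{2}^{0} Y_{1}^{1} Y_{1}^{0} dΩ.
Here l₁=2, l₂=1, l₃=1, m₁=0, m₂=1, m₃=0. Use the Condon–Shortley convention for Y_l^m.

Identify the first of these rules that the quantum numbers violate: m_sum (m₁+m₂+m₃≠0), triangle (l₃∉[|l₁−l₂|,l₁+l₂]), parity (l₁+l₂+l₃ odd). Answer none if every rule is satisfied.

m_sum

azimuthal sum: 0 + 1 + 0 = 1  ✗
1 ≤ 1 ≤ 3 (triangle on l)
L = 2 + 1 + 1 = 4 (even)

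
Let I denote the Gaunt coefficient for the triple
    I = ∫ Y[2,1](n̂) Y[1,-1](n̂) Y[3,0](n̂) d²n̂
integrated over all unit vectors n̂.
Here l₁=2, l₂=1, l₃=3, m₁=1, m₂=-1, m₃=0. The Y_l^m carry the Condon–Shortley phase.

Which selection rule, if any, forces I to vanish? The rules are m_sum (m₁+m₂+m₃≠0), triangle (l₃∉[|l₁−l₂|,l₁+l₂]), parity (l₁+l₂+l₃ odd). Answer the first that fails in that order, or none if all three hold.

azimuthal sum: 1 − 1 + 0 = 0  ✓
1 ≤ 3 ≤ 3 (triangle on l)  ✓
L = 2 + 1 + 3 = 6 (even)  ✓

none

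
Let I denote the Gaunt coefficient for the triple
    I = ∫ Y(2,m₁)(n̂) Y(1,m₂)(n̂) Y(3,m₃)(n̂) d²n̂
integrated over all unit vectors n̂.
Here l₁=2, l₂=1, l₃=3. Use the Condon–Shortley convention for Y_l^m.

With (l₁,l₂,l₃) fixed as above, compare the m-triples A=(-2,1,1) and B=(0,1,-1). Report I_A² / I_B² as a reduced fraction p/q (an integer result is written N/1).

1/6

Shared (l₁,l₂,l₃)=(2,1,3): N and (l;000)² cancel in I_A²/I_B².
A: Δ = 0!·4!·2!/7! = 1/105; Racah Σ t=0..0: t=0:+1/48 = 1/48; ⇒ 3j(2 1 3; -2 1 1)² = 1/105, sgn +1
B: Δ = 0!·4!·2!/7! = 1/105; Racah Σ t=0..0: t=0:+1/8 = 1/8; ⇒ 3j(2 1 3; 0 1 -1)² = 2/35, sgn +1
I_A²/I_B² = (1/105)/(2/35) = 1/6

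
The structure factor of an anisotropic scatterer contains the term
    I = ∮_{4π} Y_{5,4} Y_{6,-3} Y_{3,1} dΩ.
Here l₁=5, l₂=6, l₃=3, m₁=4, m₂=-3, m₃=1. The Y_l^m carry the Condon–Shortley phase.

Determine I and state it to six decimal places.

4 − 3 + 1 = 2 ≠ 0: azimuthal integral kills it; I = 0

0.000000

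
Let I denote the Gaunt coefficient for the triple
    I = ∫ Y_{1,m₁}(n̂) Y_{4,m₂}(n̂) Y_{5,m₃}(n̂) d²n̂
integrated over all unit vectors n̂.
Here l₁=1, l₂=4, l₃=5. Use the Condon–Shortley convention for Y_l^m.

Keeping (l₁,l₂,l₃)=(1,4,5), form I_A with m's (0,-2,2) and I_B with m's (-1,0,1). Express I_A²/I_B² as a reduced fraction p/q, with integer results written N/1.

7/5

Shared (l₁,l₂,l₃)=(1,4,5): N and (l;000)² cancel in I_A²/I_B².
A: Δ = 0!·2!·8!/11! = 1/495; Racah Σ t=0..0: t=0:+1/1440 = 1/1440; ⇒ 3j(1 4 5; 0 -2 2)² = 7/165, sgn -1
B: Δ = 0!·2!·8!/11! = 1/495; Racah Σ t=0..0: t=0:+1/1152 = 1/1152; ⇒ 3j(1 4 5; -1 0 1)² = 1/33, sgn +1
I_A²/I_B² = (7/165)/(1/33) = 7/5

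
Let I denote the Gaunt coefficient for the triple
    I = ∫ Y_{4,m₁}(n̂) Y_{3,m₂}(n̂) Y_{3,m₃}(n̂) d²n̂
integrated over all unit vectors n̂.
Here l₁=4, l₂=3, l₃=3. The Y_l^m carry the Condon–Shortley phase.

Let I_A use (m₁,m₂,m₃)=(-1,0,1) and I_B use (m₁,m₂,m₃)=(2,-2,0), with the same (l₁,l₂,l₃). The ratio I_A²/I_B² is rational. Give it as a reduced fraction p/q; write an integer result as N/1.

l's match ⇒ only the (l;m) 3-j factors differ between A and B.
A: triangle coeff Δ(4,3,3) = 1/34650; Σ_t [1,3]: t=1:−1/288 t=2:+1/24 t=3:−1/48 = 5/288; (3j)²=5/462 [(4 3 3; -1 0 1)], sign=+1
B: triangle coeff Δ(4,3,3) = 1/34650; Σ_t [0,1]: t=0:+1/96 t=1:−1/72 = -1/288; (3j)²=1/462 [(4 3 3; 2 -2 0)], sign=+1
I_A²/I_B² = (5/462)/(1/462) = 5/1

5/1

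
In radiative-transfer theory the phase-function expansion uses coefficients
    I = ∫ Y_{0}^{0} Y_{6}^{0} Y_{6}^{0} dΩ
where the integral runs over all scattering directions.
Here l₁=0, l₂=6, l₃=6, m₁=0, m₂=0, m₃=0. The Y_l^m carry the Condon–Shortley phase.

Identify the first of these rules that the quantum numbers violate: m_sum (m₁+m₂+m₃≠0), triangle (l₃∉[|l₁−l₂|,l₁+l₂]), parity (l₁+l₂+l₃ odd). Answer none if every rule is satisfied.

none

Σmᵢ = 0  ✓
l₃∈[|l₁−l₂|,l₁+l₂]=[6,6], have l₃=6  ✓
Σlᵢ = 12 ⇒ even  ✓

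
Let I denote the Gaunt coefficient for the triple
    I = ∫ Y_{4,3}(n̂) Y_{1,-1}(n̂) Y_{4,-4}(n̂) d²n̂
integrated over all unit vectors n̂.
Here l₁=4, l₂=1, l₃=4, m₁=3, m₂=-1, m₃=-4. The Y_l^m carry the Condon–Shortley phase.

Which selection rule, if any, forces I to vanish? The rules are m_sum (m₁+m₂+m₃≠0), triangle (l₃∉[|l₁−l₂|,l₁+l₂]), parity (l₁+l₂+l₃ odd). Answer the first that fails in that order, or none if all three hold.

m_sum

azimuthal sum: 3 − 1 − 4 = -2  ✗
3 ≤ 4 ≤ 5 (triangle on l)
L = 4 + 1 + 4 = 9 (odd)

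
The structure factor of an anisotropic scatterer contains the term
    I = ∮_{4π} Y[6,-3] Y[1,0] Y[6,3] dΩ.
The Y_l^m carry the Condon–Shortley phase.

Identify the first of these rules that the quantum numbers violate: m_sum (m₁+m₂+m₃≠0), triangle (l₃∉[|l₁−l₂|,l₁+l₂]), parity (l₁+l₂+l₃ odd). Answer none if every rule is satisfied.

azimuthal sum: -3 + 0 + 3 = 0  ✓
5 ≤ 6 ≤ 7 (triangle on l)  ✓
L = 6 + 1 + 6 = 13 (odd)  ✗

parity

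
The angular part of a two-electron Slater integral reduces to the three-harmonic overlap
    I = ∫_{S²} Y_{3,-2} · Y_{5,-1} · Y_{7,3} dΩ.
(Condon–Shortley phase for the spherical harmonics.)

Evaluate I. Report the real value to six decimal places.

0.000000

L=15 odd ⇒ parity kills the (l;000) factor ⇒ I = 0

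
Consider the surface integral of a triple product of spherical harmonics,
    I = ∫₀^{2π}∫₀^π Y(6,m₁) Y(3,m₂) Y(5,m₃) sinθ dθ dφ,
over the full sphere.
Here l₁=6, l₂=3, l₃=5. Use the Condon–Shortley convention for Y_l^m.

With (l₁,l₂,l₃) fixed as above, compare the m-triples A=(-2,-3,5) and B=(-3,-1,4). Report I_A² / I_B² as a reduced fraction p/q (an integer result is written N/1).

1/24

Same 6,3,5: normalisation and zero-m 3j drop out of the ratio.
A: Δ: 4! 8! 2! / 15! → 1/675675; sum: t=0:+1/1935360 = 1/1935360; 3j²(6 3 5; -2 -3 5) = Δ·Π!·Σ² = 1/1001  (sign +1)
B: Δ: 4! 8! 2! / 15! → 1/675675; sum: t=1:−1/241920 t=2:+1/40320 = 1/48384; 3j²(6 3 5; -3 -1 4) = Δ·Π!·Σ² = 24/1001  (sign -1)
I_A²/I_B² = (1/1001)/(24/1001) = 1/24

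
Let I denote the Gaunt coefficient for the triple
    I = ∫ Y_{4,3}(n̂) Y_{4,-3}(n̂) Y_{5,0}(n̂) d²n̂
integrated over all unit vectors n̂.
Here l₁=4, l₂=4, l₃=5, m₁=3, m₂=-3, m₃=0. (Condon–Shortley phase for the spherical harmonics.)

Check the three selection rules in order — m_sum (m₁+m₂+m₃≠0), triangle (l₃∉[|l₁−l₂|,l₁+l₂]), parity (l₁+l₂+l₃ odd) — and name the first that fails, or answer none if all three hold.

parity

azimuthal sum: 3 − 3 + 0 = 0  ✓
0 ≤ 5 ≤ 8 (triangle on l)  ✓
L = 4 + 4 + 5 = 13 (odd)  ✗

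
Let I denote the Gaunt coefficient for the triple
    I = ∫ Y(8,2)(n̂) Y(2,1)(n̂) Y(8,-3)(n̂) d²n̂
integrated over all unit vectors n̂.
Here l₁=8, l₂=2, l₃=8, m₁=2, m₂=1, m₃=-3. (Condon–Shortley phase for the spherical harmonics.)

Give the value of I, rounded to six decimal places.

-0.110109

m-sum 0 ✓  L=18 even ✓  6≤8≤10 ✓
Π(2lᵢ+1) = 17×5×17 = 1445
triangle coeff Δ(8,2,8) = 1/348840
Σ_t [0,2]: t=0:+1/116121600 t=1:−1/25401600 t=2:+1/116121600 = -1/45158400
(3j)²=24/1615 [(8 2 8; 0 0 0)], sign=-1
Σ_t [1,2]: t=1:−1/87091200 t=2:+1/174182400 = -1/174182400
(3j)²=55/7752 [(8 2 8; 2 1 -3)], sign=+1
⇒ 4πI² = 55/361
I = (-1)√(55/361/(4π)) = -0.11010900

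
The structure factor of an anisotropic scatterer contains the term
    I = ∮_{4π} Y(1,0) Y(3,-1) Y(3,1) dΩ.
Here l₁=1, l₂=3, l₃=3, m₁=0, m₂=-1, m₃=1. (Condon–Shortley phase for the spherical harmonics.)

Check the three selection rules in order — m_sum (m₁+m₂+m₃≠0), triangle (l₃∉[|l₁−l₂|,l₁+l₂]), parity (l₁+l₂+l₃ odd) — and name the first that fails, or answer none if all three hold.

azimuthal sum: 0 − 1 + 1 = 0  ✓
2 ≤ 3 ≤ 4 (triangle on l)  ✓
L = 1 + 3 + 3 = 7 (odd)  ✗

parity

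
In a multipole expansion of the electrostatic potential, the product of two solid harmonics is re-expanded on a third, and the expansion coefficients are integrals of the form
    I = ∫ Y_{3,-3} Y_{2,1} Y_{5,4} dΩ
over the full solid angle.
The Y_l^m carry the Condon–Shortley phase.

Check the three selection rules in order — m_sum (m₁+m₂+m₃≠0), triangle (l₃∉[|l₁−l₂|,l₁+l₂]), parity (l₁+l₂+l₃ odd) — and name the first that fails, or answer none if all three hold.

m_sum

m₁+m₂+m₃ = -3 + 1 + 4 = 2  ✗
triangle: |3−2|=1 ≤ l₃=5 ≤ 3+2=5
parity: l₁+l₂+l₃ = 10 is even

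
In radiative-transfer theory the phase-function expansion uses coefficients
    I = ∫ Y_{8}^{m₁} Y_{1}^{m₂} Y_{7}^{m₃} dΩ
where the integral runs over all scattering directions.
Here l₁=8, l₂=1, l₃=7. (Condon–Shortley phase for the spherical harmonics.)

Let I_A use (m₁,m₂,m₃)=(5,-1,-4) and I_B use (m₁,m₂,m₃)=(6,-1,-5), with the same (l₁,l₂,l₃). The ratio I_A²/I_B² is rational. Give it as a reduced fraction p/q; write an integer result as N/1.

l's match ⇒ only the (l;m) 3-j factors differ between A and B.
A: triangle coeff Δ(8,1,7) = 1/2040; Σ_t [0,0]: t=0:+1/479001600 = 1/479001600; (3j)²=13/340 [(8 1 7; 5 -1 -4)], sign=-1
B: triangle coeff Δ(8,1,7) = 1/2040; Σ_t [0,0]: t=0:+1/1916006400 = 1/1916006400; (3j)²=91/2040 [(8 1 7; 6 -1 -5)], sign=+1
I_A²/I_B² = (13/340)/(91/2040) = 6/7

6/7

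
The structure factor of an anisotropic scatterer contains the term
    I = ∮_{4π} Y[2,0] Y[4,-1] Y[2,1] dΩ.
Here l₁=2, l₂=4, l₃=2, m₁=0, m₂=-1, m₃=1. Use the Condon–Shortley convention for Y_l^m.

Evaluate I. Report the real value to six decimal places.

-0.220728

m-sum 0 ✓  L=8 even ✓  2≤2≤6 ✓
Π(2lᵢ+1) = 5×9×5 = 225
triangle coeff Δ(2,4,2) = 1/630
Σ_t [2,2]: t=2:+1/16 = 1/16
(3j)²=2/35 [(2 4 2; 0 0 0)], sign=+1
Σ_t [2,2]: t=2:+1/24 = 1/24
(3j)²=1/21 [(2 4 2; 0 -1 1)], sign=-1
⇒ 4πI² = 30/49
I = (-1)√(30/49/(4π)) = -0.22072812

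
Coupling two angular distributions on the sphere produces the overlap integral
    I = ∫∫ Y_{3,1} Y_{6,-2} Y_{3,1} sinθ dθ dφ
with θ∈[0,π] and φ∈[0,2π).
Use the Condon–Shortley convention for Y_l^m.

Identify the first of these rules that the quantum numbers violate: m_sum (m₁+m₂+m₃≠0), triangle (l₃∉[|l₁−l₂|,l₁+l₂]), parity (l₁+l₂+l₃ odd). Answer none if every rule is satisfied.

m₁+m₂+m₃ = 1 − 2 + 1 = 0  ✓
triangle: |3−6|=3 ≤ l₃=3 ≤ 3+6=9  ✓
parity: l₁+l₂+l₃ = 12 is even  ✓

none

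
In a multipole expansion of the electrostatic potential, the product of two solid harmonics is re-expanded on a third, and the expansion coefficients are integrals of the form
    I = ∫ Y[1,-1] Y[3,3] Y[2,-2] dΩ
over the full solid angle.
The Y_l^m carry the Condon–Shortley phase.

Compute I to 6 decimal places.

-0.319865

Checks pass: Σm=0; 6 even; l₃=2∈[2,4].
(2·1+1)(2·3+1)(2·2+1) = 105
Δ: 2! 0! 4! / 7! → 1/105
sum: t=1:−1/4 = -1/4
3j²(1 3 2; 0 0 0) = Δ·Π!·Σ² = 3/35  (sign -1)
sum: t=2:+1/48 = 1/48
3j²(1 3 2; -1 3 -2) = Δ·Π!·Σ² = 1/7  (sign +1)
combine: 4πI² = 105·3/35·1/7 = 9/7
take √, sign -1: I = -0.31986543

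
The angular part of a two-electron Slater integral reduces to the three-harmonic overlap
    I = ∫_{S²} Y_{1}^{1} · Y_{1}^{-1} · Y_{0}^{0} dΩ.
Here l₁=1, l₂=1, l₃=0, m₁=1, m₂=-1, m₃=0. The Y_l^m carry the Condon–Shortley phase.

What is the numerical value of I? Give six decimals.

Checks pass: Σm=0; 2 even; l₃=0∈[0,2].
(2·1+1)(2·1+1)(2·0+1) = 9
Δ: 2! 0! 0! / 3! → 1/3
sum: t=1:−1/1 = -1/1
3j²(1 1 0; 0 0 0) = Δ·Π!·Σ² = 1/3  (sign -1)
sum: t=0:+1/2 = 1/2
3j²(1 1 0; 1 -1 0) = Δ·Π!·Σ² = 1/3  (sign +1)
combine: 4πI² = 9·1/3·1/3 = 1/1
take √, sign -1: I = -0.28209479

-0.282095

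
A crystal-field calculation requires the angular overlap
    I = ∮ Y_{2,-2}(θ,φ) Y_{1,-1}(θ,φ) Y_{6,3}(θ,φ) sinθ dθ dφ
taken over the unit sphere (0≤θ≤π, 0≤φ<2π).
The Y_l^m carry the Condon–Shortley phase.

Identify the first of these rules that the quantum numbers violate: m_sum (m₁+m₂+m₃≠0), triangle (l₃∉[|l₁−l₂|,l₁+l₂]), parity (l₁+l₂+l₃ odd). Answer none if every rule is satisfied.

azimuthal sum: -2 − 1 + 3 = 0  ✓
1 ≤ 6 ≤ 3 (triangle on l)  ✗
L = 2 + 1 + 6 = 9 (odd)

triangle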